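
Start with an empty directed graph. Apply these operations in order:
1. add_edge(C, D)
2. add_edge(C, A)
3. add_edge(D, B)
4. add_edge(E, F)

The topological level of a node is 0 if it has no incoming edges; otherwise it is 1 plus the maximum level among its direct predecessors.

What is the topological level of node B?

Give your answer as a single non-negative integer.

Answer: 2

Derivation:
Op 1: add_edge(C, D). Edges now: 1
Op 2: add_edge(C, A). Edges now: 2
Op 3: add_edge(D, B). Edges now: 3
Op 4: add_edge(E, F). Edges now: 4
Compute levels (Kahn BFS):
  sources (in-degree 0): C, E
  process C: level=0
    C->A: in-degree(A)=0, level(A)=1, enqueue
    C->D: in-degree(D)=0, level(D)=1, enqueue
  process E: level=0
    E->F: in-degree(F)=0, level(F)=1, enqueue
  process A: level=1
  process D: level=1
    D->B: in-degree(B)=0, level(B)=2, enqueue
  process F: level=1
  process B: level=2
All levels: A:1, B:2, C:0, D:1, E:0, F:1
level(B) = 2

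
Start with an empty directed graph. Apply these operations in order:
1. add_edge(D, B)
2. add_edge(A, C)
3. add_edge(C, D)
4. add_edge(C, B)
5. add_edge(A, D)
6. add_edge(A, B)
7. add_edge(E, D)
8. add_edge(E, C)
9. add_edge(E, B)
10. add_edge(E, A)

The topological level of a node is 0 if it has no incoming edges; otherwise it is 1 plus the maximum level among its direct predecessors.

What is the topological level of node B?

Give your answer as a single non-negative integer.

Answer: 4

Derivation:
Op 1: add_edge(D, B). Edges now: 1
Op 2: add_edge(A, C). Edges now: 2
Op 3: add_edge(C, D). Edges now: 3
Op 4: add_edge(C, B). Edges now: 4
Op 5: add_edge(A, D). Edges now: 5
Op 6: add_edge(A, B). Edges now: 6
Op 7: add_edge(E, D). Edges now: 7
Op 8: add_edge(E, C). Edges now: 8
Op 9: add_edge(E, B). Edges now: 9
Op 10: add_edge(E, A). Edges now: 10
Compute levels (Kahn BFS):
  sources (in-degree 0): E
  process E: level=0
    E->A: in-degree(A)=0, level(A)=1, enqueue
    E->B: in-degree(B)=3, level(B)>=1
    E->C: in-degree(C)=1, level(C)>=1
    E->D: in-degree(D)=2, level(D)>=1
  process A: level=1
    A->B: in-degree(B)=2, level(B)>=2
    A->C: in-degree(C)=0, level(C)=2, enqueue
    A->D: in-degree(D)=1, level(D)>=2
  process C: level=2
    C->B: in-degree(B)=1, level(B)>=3
    C->D: in-degree(D)=0, level(D)=3, enqueue
  process D: level=3
    D->B: in-degree(B)=0, level(B)=4, enqueue
  process B: level=4
All levels: A:1, B:4, C:2, D:3, E:0
level(B) = 4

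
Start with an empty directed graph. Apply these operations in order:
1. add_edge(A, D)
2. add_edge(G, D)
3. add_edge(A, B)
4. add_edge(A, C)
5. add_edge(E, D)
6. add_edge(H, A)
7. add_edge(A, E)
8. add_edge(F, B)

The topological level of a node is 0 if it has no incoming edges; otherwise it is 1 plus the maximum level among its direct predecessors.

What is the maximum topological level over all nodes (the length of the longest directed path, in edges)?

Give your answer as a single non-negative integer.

Op 1: add_edge(A, D). Edges now: 1
Op 2: add_edge(G, D). Edges now: 2
Op 3: add_edge(A, B). Edges now: 3
Op 4: add_edge(A, C). Edges now: 4
Op 5: add_edge(E, D). Edges now: 5
Op 6: add_edge(H, A). Edges now: 6
Op 7: add_edge(A, E). Edges now: 7
Op 8: add_edge(F, B). Edges now: 8
Compute levels (Kahn BFS):
  sources (in-degree 0): F, G, H
  process F: level=0
    F->B: in-degree(B)=1, level(B)>=1
  process G: level=0
    G->D: in-degree(D)=2, level(D)>=1
  process H: level=0
    H->A: in-degree(A)=0, level(A)=1, enqueue
  process A: level=1
    A->B: in-degree(B)=0, level(B)=2, enqueue
    A->C: in-degree(C)=0, level(C)=2, enqueue
    A->D: in-degree(D)=1, level(D)>=2
    A->E: in-degree(E)=0, level(E)=2, enqueue
  process B: level=2
  process C: level=2
  process E: level=2
    E->D: in-degree(D)=0, level(D)=3, enqueue
  process D: level=3
All levels: A:1, B:2, C:2, D:3, E:2, F:0, G:0, H:0
max level = 3

Answer: 3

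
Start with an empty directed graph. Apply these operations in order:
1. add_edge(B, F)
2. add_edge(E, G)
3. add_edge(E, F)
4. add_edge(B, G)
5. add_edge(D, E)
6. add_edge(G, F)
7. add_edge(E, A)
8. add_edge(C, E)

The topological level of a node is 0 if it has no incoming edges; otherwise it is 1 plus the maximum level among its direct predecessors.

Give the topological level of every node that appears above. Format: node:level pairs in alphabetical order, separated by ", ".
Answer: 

Answer: A:2, B:0, C:0, D:0, E:1, F:3, G:2

Derivation:
Op 1: add_edge(B, F). Edges now: 1
Op 2: add_edge(E, G). Edges now: 2
Op 3: add_edge(E, F). Edges now: 3
Op 4: add_edge(B, G). Edges now: 4
Op 5: add_edge(D, E). Edges now: 5
Op 6: add_edge(G, F). Edges now: 6
Op 7: add_edge(E, A). Edges now: 7
Op 8: add_edge(C, E). Edges now: 8
Compute levels (Kahn BFS):
  sources (in-degree 0): B, C, D
  process B: level=0
    B->F: in-degree(F)=2, level(F)>=1
    B->G: in-degree(G)=1, level(G)>=1
  process C: level=0
    C->E: in-degree(E)=1, level(E)>=1
  process D: level=0
    D->E: in-degree(E)=0, level(E)=1, enqueue
  process E: level=1
    E->A: in-degree(A)=0, level(A)=2, enqueue
    E->F: in-degree(F)=1, level(F)>=2
    E->G: in-degree(G)=0, level(G)=2, enqueue
  process A: level=2
  process G: level=2
    G->F: in-degree(F)=0, level(F)=3, enqueue
  process F: level=3
All levels: A:2, B:0, C:0, D:0, E:1, F:3, G:2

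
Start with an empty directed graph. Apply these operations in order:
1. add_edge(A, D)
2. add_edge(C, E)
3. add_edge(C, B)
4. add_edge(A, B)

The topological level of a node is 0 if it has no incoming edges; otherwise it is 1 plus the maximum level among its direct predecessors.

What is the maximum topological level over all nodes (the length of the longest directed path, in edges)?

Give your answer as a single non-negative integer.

Answer: 1

Derivation:
Op 1: add_edge(A, D). Edges now: 1
Op 2: add_edge(C, E). Edges now: 2
Op 3: add_edge(C, B). Edges now: 3
Op 4: add_edge(A, B). Edges now: 4
Compute levels (Kahn BFS):
  sources (in-degree 0): A, C
  process A: level=0
    A->B: in-degree(B)=1, level(B)>=1
    A->D: in-degree(D)=0, level(D)=1, enqueue
  process C: level=0
    C->B: in-degree(B)=0, level(B)=1, enqueue
    C->E: in-degree(E)=0, level(E)=1, enqueue
  process D: level=1
  process B: level=1
  process E: level=1
All levels: A:0, B:1, C:0, D:1, E:1
max level = 1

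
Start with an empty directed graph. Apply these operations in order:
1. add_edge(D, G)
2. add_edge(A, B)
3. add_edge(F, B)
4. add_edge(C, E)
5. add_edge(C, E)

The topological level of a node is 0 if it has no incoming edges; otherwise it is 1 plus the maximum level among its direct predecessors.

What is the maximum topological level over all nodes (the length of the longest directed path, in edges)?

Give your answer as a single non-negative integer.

Answer: 1

Derivation:
Op 1: add_edge(D, G). Edges now: 1
Op 2: add_edge(A, B). Edges now: 2
Op 3: add_edge(F, B). Edges now: 3
Op 4: add_edge(C, E). Edges now: 4
Op 5: add_edge(C, E) (duplicate, no change). Edges now: 4
Compute levels (Kahn BFS):
  sources (in-degree 0): A, C, D, F
  process A: level=0
    A->B: in-degree(B)=1, level(B)>=1
  process C: level=0
    C->E: in-degree(E)=0, level(E)=1, enqueue
  process D: level=0
    D->G: in-degree(G)=0, level(G)=1, enqueue
  process F: level=0
    F->B: in-degree(B)=0, level(B)=1, enqueue
  process E: level=1
  process G: level=1
  process B: level=1
All levels: A:0, B:1, C:0, D:0, E:1, F:0, G:1
max level = 1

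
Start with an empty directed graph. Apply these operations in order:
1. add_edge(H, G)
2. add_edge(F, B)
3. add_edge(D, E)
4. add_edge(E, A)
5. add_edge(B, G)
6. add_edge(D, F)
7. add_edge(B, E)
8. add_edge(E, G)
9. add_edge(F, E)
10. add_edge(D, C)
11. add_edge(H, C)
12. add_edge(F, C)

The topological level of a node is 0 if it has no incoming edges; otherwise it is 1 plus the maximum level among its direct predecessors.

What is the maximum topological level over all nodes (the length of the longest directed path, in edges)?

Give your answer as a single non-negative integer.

Answer: 4

Derivation:
Op 1: add_edge(H, G). Edges now: 1
Op 2: add_edge(F, B). Edges now: 2
Op 3: add_edge(D, E). Edges now: 3
Op 4: add_edge(E, A). Edges now: 4
Op 5: add_edge(B, G). Edges now: 5
Op 6: add_edge(D, F). Edges now: 6
Op 7: add_edge(B, E). Edges now: 7
Op 8: add_edge(E, G). Edges now: 8
Op 9: add_edge(F, E). Edges now: 9
Op 10: add_edge(D, C). Edges now: 10
Op 11: add_edge(H, C). Edges now: 11
Op 12: add_edge(F, C). Edges now: 12
Compute levels (Kahn BFS):
  sources (in-degree 0): D, H
  process D: level=0
    D->C: in-degree(C)=2, level(C)>=1
    D->E: in-degree(E)=2, level(E)>=1
    D->F: in-degree(F)=0, level(F)=1, enqueue
  process H: level=0
    H->C: in-degree(C)=1, level(C)>=1
    H->G: in-degree(G)=2, level(G)>=1
  process F: level=1
    F->B: in-degree(B)=0, level(B)=2, enqueue
    F->C: in-degree(C)=0, level(C)=2, enqueue
    F->E: in-degree(E)=1, level(E)>=2
  process B: level=2
    B->E: in-degree(E)=0, level(E)=3, enqueue
    B->G: in-degree(G)=1, level(G)>=3
  process C: level=2
  process E: level=3
    E->A: in-degree(A)=0, level(A)=4, enqueue
    E->G: in-degree(G)=0, level(G)=4, enqueue
  process A: level=4
  process G: level=4
All levels: A:4, B:2, C:2, D:0, E:3, F:1, G:4, H:0
max level = 4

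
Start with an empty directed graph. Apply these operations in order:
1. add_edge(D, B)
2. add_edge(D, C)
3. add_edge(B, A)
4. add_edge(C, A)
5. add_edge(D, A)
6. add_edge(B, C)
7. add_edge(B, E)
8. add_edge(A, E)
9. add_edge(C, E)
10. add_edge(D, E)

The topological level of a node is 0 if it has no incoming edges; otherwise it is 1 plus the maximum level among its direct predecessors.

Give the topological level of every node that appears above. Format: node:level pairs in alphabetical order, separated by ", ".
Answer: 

Op 1: add_edge(D, B). Edges now: 1
Op 2: add_edge(D, C). Edges now: 2
Op 3: add_edge(B, A). Edges now: 3
Op 4: add_edge(C, A). Edges now: 4
Op 5: add_edge(D, A). Edges now: 5
Op 6: add_edge(B, C). Edges now: 6
Op 7: add_edge(B, E). Edges now: 7
Op 8: add_edge(A, E). Edges now: 8
Op 9: add_edge(C, E). Edges now: 9
Op 10: add_edge(D, E). Edges now: 10
Compute levels (Kahn BFS):
  sources (in-degree 0): D
  process D: level=0
    D->A: in-degree(A)=2, level(A)>=1
    D->B: in-degree(B)=0, level(B)=1, enqueue
    D->C: in-degree(C)=1, level(C)>=1
    D->E: in-degree(E)=3, level(E)>=1
  process B: level=1
    B->A: in-degree(A)=1, level(A)>=2
    B->C: in-degree(C)=0, level(C)=2, enqueue
    B->E: in-degree(E)=2, level(E)>=2
  process C: level=2
    C->A: in-degree(A)=0, level(A)=3, enqueue
    C->E: in-degree(E)=1, level(E)>=3
  process A: level=3
    A->E: in-degree(E)=0, level(E)=4, enqueue
  process E: level=4
All levels: A:3, B:1, C:2, D:0, E:4

Answer: A:3, B:1, C:2, D:0, E:4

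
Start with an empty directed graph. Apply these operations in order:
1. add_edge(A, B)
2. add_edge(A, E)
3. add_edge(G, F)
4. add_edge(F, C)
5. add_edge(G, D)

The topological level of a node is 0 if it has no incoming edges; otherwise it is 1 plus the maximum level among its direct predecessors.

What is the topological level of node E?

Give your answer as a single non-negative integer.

Op 1: add_edge(A, B). Edges now: 1
Op 2: add_edge(A, E). Edges now: 2
Op 3: add_edge(G, F). Edges now: 3
Op 4: add_edge(F, C). Edges now: 4
Op 5: add_edge(G, D). Edges now: 5
Compute levels (Kahn BFS):
  sources (in-degree 0): A, G
  process A: level=0
    A->B: in-degree(B)=0, level(B)=1, enqueue
    A->E: in-degree(E)=0, level(E)=1, enqueue
  process G: level=0
    G->D: in-degree(D)=0, level(D)=1, enqueue
    G->F: in-degree(F)=0, level(F)=1, enqueue
  process B: level=1
  process E: level=1
  process D: level=1
  process F: level=1
    F->C: in-degree(C)=0, level(C)=2, enqueue
  process C: level=2
All levels: A:0, B:1, C:2, D:1, E:1, F:1, G:0
level(E) = 1

Answer: 1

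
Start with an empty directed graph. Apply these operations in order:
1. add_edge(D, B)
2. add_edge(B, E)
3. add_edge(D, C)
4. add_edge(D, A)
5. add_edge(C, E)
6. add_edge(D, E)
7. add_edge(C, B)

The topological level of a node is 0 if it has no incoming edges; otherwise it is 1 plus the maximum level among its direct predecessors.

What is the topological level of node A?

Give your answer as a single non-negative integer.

Answer: 1

Derivation:
Op 1: add_edge(D, B). Edges now: 1
Op 2: add_edge(B, E). Edges now: 2
Op 3: add_edge(D, C). Edges now: 3
Op 4: add_edge(D, A). Edges now: 4
Op 5: add_edge(C, E). Edges now: 5
Op 6: add_edge(D, E). Edges now: 6
Op 7: add_edge(C, B). Edges now: 7
Compute levels (Kahn BFS):
  sources (in-degree 0): D
  process D: level=0
    D->A: in-degree(A)=0, level(A)=1, enqueue
    D->B: in-degree(B)=1, level(B)>=1
    D->C: in-degree(C)=0, level(C)=1, enqueue
    D->E: in-degree(E)=2, level(E)>=1
  process A: level=1
  process C: level=1
    C->B: in-degree(B)=0, level(B)=2, enqueue
    C->E: in-degree(E)=1, level(E)>=2
  process B: level=2
    B->E: in-degree(E)=0, level(E)=3, enqueue
  process E: level=3
All levels: A:1, B:2, C:1, D:0, E:3
level(A) = 1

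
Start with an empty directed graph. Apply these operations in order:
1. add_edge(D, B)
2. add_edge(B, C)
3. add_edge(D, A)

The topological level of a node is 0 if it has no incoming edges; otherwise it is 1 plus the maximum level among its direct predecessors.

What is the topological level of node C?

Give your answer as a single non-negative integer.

Op 1: add_edge(D, B). Edges now: 1
Op 2: add_edge(B, C). Edges now: 2
Op 3: add_edge(D, A). Edges now: 3
Compute levels (Kahn BFS):
  sources (in-degree 0): D
  process D: level=0
    D->A: in-degree(A)=0, level(A)=1, enqueue
    D->B: in-degree(B)=0, level(B)=1, enqueue
  process A: level=1
  process B: level=1
    B->C: in-degree(C)=0, level(C)=2, enqueue
  process C: level=2
All levels: A:1, B:1, C:2, D:0
level(C) = 2

Answer: 2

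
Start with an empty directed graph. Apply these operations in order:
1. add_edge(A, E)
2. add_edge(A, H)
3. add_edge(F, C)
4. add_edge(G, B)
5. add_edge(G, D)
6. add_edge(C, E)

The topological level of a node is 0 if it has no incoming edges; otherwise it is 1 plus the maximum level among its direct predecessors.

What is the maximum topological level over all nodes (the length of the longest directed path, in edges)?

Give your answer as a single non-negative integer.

Answer: 2

Derivation:
Op 1: add_edge(A, E). Edges now: 1
Op 2: add_edge(A, H). Edges now: 2
Op 3: add_edge(F, C). Edges now: 3
Op 4: add_edge(G, B). Edges now: 4
Op 5: add_edge(G, D). Edges now: 5
Op 6: add_edge(C, E). Edges now: 6
Compute levels (Kahn BFS):
  sources (in-degree 0): A, F, G
  process A: level=0
    A->E: in-degree(E)=1, level(E)>=1
    A->H: in-degree(H)=0, level(H)=1, enqueue
  process F: level=0
    F->C: in-degree(C)=0, level(C)=1, enqueue
  process G: level=0
    G->B: in-degree(B)=0, level(B)=1, enqueue
    G->D: in-degree(D)=0, level(D)=1, enqueue
  process H: level=1
  process C: level=1
    C->E: in-degree(E)=0, level(E)=2, enqueue
  process B: level=1
  process D: level=1
  process E: level=2
All levels: A:0, B:1, C:1, D:1, E:2, F:0, G:0, H:1
max level = 2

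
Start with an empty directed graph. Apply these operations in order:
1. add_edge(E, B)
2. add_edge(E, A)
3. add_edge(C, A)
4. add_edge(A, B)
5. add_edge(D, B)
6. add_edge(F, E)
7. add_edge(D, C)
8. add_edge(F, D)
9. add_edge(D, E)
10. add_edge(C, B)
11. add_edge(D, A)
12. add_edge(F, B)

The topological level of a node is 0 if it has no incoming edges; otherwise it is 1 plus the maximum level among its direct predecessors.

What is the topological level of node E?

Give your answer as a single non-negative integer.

Op 1: add_edge(E, B). Edges now: 1
Op 2: add_edge(E, A). Edges now: 2
Op 3: add_edge(C, A). Edges now: 3
Op 4: add_edge(A, B). Edges now: 4
Op 5: add_edge(D, B). Edges now: 5
Op 6: add_edge(F, E). Edges now: 6
Op 7: add_edge(D, C). Edges now: 7
Op 8: add_edge(F, D). Edges now: 8
Op 9: add_edge(D, E). Edges now: 9
Op 10: add_edge(C, B). Edges now: 10
Op 11: add_edge(D, A). Edges now: 11
Op 12: add_edge(F, B). Edges now: 12
Compute levels (Kahn BFS):
  sources (in-degree 0): F
  process F: level=0
    F->B: in-degree(B)=4, level(B)>=1
    F->D: in-degree(D)=0, level(D)=1, enqueue
    F->E: in-degree(E)=1, level(E)>=1
  process D: level=1
    D->A: in-degree(A)=2, level(A)>=2
    D->B: in-degree(B)=3, level(B)>=2
    D->C: in-degree(C)=0, level(C)=2, enqueue
    D->E: in-degree(E)=0, level(E)=2, enqueue
  process C: level=2
    C->A: in-degree(A)=1, level(A)>=3
    C->B: in-degree(B)=2, level(B)>=3
  process E: level=2
    E->A: in-degree(A)=0, level(A)=3, enqueue
    E->B: in-degree(B)=1, level(B)>=3
  process A: level=3
    A->B: in-degree(B)=0, level(B)=4, enqueue
  process B: level=4
All levels: A:3, B:4, C:2, D:1, E:2, F:0
level(E) = 2

Answer: 2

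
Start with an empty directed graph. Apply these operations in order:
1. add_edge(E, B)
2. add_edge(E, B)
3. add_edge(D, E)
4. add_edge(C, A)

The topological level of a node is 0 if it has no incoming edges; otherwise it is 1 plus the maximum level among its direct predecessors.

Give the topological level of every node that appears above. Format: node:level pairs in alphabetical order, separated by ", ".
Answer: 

Answer: A:1, B:2, C:0, D:0, E:1

Derivation:
Op 1: add_edge(E, B). Edges now: 1
Op 2: add_edge(E, B) (duplicate, no change). Edges now: 1
Op 3: add_edge(D, E). Edges now: 2
Op 4: add_edge(C, A). Edges now: 3
Compute levels (Kahn BFS):
  sources (in-degree 0): C, D
  process C: level=0
    C->A: in-degree(A)=0, level(A)=1, enqueue
  process D: level=0
    D->E: in-degree(E)=0, level(E)=1, enqueue
  process A: level=1
  process E: level=1
    E->B: in-degree(B)=0, level(B)=2, enqueue
  process B: level=2
All levels: A:1, B:2, C:0, D:0, E:1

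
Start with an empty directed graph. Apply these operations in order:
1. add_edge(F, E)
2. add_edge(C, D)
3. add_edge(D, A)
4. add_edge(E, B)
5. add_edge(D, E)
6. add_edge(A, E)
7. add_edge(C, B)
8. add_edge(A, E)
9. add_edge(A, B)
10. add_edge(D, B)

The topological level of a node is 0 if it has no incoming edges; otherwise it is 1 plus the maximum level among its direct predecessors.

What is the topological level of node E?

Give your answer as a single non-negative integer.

Answer: 3

Derivation:
Op 1: add_edge(F, E). Edges now: 1
Op 2: add_edge(C, D). Edges now: 2
Op 3: add_edge(D, A). Edges now: 3
Op 4: add_edge(E, B). Edges now: 4
Op 5: add_edge(D, E). Edges now: 5
Op 6: add_edge(A, E). Edges now: 6
Op 7: add_edge(C, B). Edges now: 7
Op 8: add_edge(A, E) (duplicate, no change). Edges now: 7
Op 9: add_edge(A, B). Edges now: 8
Op 10: add_edge(D, B). Edges now: 9
Compute levels (Kahn BFS):
  sources (in-degree 0): C, F
  process C: level=0
    C->B: in-degree(B)=3, level(B)>=1
    C->D: in-degree(D)=0, level(D)=1, enqueue
  process F: level=0
    F->E: in-degree(E)=2, level(E)>=1
  process D: level=1
    D->A: in-degree(A)=0, level(A)=2, enqueue
    D->B: in-degree(B)=2, level(B)>=2
    D->E: in-degree(E)=1, level(E)>=2
  process A: level=2
    A->B: in-degree(B)=1, level(B)>=3
    A->E: in-degree(E)=0, level(E)=3, enqueue
  process E: level=3
    E->B: in-degree(B)=0, level(B)=4, enqueue
  process B: level=4
All levels: A:2, B:4, C:0, D:1, E:3, F:0
level(E) = 3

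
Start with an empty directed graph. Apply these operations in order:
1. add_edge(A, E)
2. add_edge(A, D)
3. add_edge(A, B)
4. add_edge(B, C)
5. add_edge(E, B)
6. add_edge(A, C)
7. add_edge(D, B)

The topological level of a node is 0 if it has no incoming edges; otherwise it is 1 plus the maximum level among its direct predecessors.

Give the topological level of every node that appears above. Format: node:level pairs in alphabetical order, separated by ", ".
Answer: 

Answer: A:0, B:2, C:3, D:1, E:1

Derivation:
Op 1: add_edge(A, E). Edges now: 1
Op 2: add_edge(A, D). Edges now: 2
Op 3: add_edge(A, B). Edges now: 3
Op 4: add_edge(B, C). Edges now: 4
Op 5: add_edge(E, B). Edges now: 5
Op 6: add_edge(A, C). Edges now: 6
Op 7: add_edge(D, B). Edges now: 7
Compute levels (Kahn BFS):
  sources (in-degree 0): A
  process A: level=0
    A->B: in-degree(B)=2, level(B)>=1
    A->C: in-degree(C)=1, level(C)>=1
    A->D: in-degree(D)=0, level(D)=1, enqueue
    A->E: in-degree(E)=0, level(E)=1, enqueue
  process D: level=1
    D->B: in-degree(B)=1, level(B)>=2
  process E: level=1
    E->B: in-degree(B)=0, level(B)=2, enqueue
  process B: level=2
    B->C: in-degree(C)=0, level(C)=3, enqueue
  process C: level=3
All levels: A:0, B:2, C:3, D:1, E:1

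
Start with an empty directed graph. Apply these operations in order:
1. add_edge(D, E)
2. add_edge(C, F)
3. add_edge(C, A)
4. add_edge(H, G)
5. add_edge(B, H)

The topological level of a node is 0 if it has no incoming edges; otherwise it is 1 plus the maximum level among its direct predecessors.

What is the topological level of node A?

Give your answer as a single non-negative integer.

Answer: 1

Derivation:
Op 1: add_edge(D, E). Edges now: 1
Op 2: add_edge(C, F). Edges now: 2
Op 3: add_edge(C, A). Edges now: 3
Op 4: add_edge(H, G). Edges now: 4
Op 5: add_edge(B, H). Edges now: 5
Compute levels (Kahn BFS):
  sources (in-degree 0): B, C, D
  process B: level=0
    B->H: in-degree(H)=0, level(H)=1, enqueue
  process C: level=0
    C->A: in-degree(A)=0, level(A)=1, enqueue
    C->F: in-degree(F)=0, level(F)=1, enqueue
  process D: level=0
    D->E: in-degree(E)=0, level(E)=1, enqueue
  process H: level=1
    H->G: in-degree(G)=0, level(G)=2, enqueue
  process A: level=1
  process F: level=1
  process E: level=1
  process G: level=2
All levels: A:1, B:0, C:0, D:0, E:1, F:1, G:2, H:1
level(A) = 1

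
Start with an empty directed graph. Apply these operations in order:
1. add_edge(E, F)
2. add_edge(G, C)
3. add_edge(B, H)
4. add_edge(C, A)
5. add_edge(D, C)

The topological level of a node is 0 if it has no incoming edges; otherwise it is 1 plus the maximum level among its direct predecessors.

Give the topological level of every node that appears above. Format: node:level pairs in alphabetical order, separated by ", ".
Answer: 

Op 1: add_edge(E, F). Edges now: 1
Op 2: add_edge(G, C). Edges now: 2
Op 3: add_edge(B, H). Edges now: 3
Op 4: add_edge(C, A). Edges now: 4
Op 5: add_edge(D, C). Edges now: 5
Compute levels (Kahn BFS):
  sources (in-degree 0): B, D, E, G
  process B: level=0
    B->H: in-degree(H)=0, level(H)=1, enqueue
  process D: level=0
    D->C: in-degree(C)=1, level(C)>=1
  process E: level=0
    E->F: in-degree(F)=0, level(F)=1, enqueue
  process G: level=0
    G->C: in-degree(C)=0, level(C)=1, enqueue
  process H: level=1
  process F: level=1
  process C: level=1
    C->A: in-degree(A)=0, level(A)=2, enqueue
  process A: level=2
All levels: A:2, B:0, C:1, D:0, E:0, F:1, G:0, H:1

Answer: A:2, B:0, C:1, D:0, E:0, F:1, G:0, H:1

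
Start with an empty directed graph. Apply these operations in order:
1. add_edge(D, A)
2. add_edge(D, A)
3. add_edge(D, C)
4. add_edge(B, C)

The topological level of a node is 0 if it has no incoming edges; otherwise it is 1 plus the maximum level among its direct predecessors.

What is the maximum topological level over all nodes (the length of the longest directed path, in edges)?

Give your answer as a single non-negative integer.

Op 1: add_edge(D, A). Edges now: 1
Op 2: add_edge(D, A) (duplicate, no change). Edges now: 1
Op 3: add_edge(D, C). Edges now: 2
Op 4: add_edge(B, C). Edges now: 3
Compute levels (Kahn BFS):
  sources (in-degree 0): B, D
  process B: level=0
    B->C: in-degree(C)=1, level(C)>=1
  process D: level=0
    D->A: in-degree(A)=0, level(A)=1, enqueue
    D->C: in-degree(C)=0, level(C)=1, enqueue
  process A: level=1
  process C: level=1
All levels: A:1, B:0, C:1, D:0
max level = 1

Answer: 1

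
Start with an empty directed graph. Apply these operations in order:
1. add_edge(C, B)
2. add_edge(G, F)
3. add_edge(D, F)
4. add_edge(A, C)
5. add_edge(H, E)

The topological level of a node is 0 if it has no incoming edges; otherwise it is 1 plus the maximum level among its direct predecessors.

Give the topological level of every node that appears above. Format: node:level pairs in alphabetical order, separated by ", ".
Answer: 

Answer: A:0, B:2, C:1, D:0, E:1, F:1, G:0, H:0

Derivation:
Op 1: add_edge(C, B). Edges now: 1
Op 2: add_edge(G, F). Edges now: 2
Op 3: add_edge(D, F). Edges now: 3
Op 4: add_edge(A, C). Edges now: 4
Op 5: add_edge(H, E). Edges now: 5
Compute levels (Kahn BFS):
  sources (in-degree 0): A, D, G, H
  process A: level=0
    A->C: in-degree(C)=0, level(C)=1, enqueue
  process D: level=0
    D->F: in-degree(F)=1, level(F)>=1
  process G: level=0
    G->F: in-degree(F)=0, level(F)=1, enqueue
  process H: level=0
    H->E: in-degree(E)=0, level(E)=1, enqueue
  process C: level=1
    C->B: in-degree(B)=0, level(B)=2, enqueue
  process F: level=1
  process E: level=1
  process B: level=2
All levels: A:0, B:2, C:1, D:0, E:1, F:1, G:0, H:0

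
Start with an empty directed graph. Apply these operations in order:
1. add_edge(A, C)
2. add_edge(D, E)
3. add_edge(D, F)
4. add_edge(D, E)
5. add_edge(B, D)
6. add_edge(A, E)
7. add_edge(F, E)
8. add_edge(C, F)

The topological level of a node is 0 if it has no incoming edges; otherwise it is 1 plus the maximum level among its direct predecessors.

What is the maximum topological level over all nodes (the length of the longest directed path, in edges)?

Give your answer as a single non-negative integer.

Op 1: add_edge(A, C). Edges now: 1
Op 2: add_edge(D, E). Edges now: 2
Op 3: add_edge(D, F). Edges now: 3
Op 4: add_edge(D, E) (duplicate, no change). Edges now: 3
Op 5: add_edge(B, D). Edges now: 4
Op 6: add_edge(A, E). Edges now: 5
Op 7: add_edge(F, E). Edges now: 6
Op 8: add_edge(C, F). Edges now: 7
Compute levels (Kahn BFS):
  sources (in-degree 0): A, B
  process A: level=0
    A->C: in-degree(C)=0, level(C)=1, enqueue
    A->E: in-degree(E)=2, level(E)>=1
  process B: level=0
    B->D: in-degree(D)=0, level(D)=1, enqueue
  process C: level=1
    C->F: in-degree(F)=1, level(F)>=2
  process D: level=1
    D->E: in-degree(E)=1, level(E)>=2
    D->F: in-degree(F)=0, level(F)=2, enqueue
  process F: level=2
    F->E: in-degree(E)=0, level(E)=3, enqueue
  process E: level=3
All levels: A:0, B:0, C:1, D:1, E:3, F:2
max level = 3

Answer: 3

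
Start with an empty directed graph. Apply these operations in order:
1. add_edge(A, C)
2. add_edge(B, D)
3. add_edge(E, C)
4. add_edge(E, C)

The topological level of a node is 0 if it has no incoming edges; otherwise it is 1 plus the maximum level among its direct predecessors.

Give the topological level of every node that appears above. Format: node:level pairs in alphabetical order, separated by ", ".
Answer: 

Answer: A:0, B:0, C:1, D:1, E:0

Derivation:
Op 1: add_edge(A, C). Edges now: 1
Op 2: add_edge(B, D). Edges now: 2
Op 3: add_edge(E, C). Edges now: 3
Op 4: add_edge(E, C) (duplicate, no change). Edges now: 3
Compute levels (Kahn BFS):
  sources (in-degree 0): A, B, E
  process A: level=0
    A->C: in-degree(C)=1, level(C)>=1
  process B: level=0
    B->D: in-degree(D)=0, level(D)=1, enqueue
  process E: level=0
    E->C: in-degree(C)=0, level(C)=1, enqueue
  process D: level=1
  process C: level=1
All levels: A:0, B:0, C:1, D:1, E:0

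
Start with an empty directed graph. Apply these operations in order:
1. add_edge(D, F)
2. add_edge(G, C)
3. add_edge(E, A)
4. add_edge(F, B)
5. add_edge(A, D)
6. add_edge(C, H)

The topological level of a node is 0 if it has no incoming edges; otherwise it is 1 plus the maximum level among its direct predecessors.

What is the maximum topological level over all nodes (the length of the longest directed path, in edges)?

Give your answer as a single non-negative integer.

Answer: 4

Derivation:
Op 1: add_edge(D, F). Edges now: 1
Op 2: add_edge(G, C). Edges now: 2
Op 3: add_edge(E, A). Edges now: 3
Op 4: add_edge(F, B). Edges now: 4
Op 5: add_edge(A, D). Edges now: 5
Op 6: add_edge(C, H). Edges now: 6
Compute levels (Kahn BFS):
  sources (in-degree 0): E, G
  process E: level=0
    E->A: in-degree(A)=0, level(A)=1, enqueue
  process G: level=0
    G->C: in-degree(C)=0, level(C)=1, enqueue
  process A: level=1
    A->D: in-degree(D)=0, level(D)=2, enqueue
  process C: level=1
    C->H: in-degree(H)=0, level(H)=2, enqueue
  process D: level=2
    D->F: in-degree(F)=0, level(F)=3, enqueue
  process H: level=2
  process F: level=3
    F->B: in-degree(B)=0, level(B)=4, enqueue
  process B: level=4
All levels: A:1, B:4, C:1, D:2, E:0, F:3, G:0, H:2
max level = 4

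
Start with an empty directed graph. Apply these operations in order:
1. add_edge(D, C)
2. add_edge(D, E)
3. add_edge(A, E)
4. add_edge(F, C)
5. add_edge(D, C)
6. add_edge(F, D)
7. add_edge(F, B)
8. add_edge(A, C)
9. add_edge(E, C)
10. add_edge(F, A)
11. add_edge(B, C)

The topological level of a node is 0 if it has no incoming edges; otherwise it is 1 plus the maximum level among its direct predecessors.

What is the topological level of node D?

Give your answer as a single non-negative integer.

Op 1: add_edge(D, C). Edges now: 1
Op 2: add_edge(D, E). Edges now: 2
Op 3: add_edge(A, E). Edges now: 3
Op 4: add_edge(F, C). Edges now: 4
Op 5: add_edge(D, C) (duplicate, no change). Edges now: 4
Op 6: add_edge(F, D). Edges now: 5
Op 7: add_edge(F, B). Edges now: 6
Op 8: add_edge(A, C). Edges now: 7
Op 9: add_edge(E, C). Edges now: 8
Op 10: add_edge(F, A). Edges now: 9
Op 11: add_edge(B, C). Edges now: 10
Compute levels (Kahn BFS):
  sources (in-degree 0): F
  process F: level=0
    F->A: in-degree(A)=0, level(A)=1, enqueue
    F->B: in-degree(B)=0, level(B)=1, enqueue
    F->C: in-degree(C)=4, level(C)>=1
    F->D: in-degree(D)=0, level(D)=1, enqueue
  process A: level=1
    A->C: in-degree(C)=3, level(C)>=2
    A->E: in-degree(E)=1, level(E)>=2
  process B: level=1
    B->C: in-degree(C)=2, level(C)>=2
  process D: level=1
    D->C: in-degree(C)=1, level(C)>=2
    D->E: in-degree(E)=0, level(E)=2, enqueue
  process E: level=2
    E->C: in-degree(C)=0, level(C)=3, enqueue
  process C: level=3
All levels: A:1, B:1, C:3, D:1, E:2, F:0
level(D) = 1

Answer: 1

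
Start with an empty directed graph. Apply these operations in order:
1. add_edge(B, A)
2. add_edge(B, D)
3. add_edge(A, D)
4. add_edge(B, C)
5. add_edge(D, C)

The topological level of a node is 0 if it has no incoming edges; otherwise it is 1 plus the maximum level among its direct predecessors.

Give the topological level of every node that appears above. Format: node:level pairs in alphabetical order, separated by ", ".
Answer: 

Op 1: add_edge(B, A). Edges now: 1
Op 2: add_edge(B, D). Edges now: 2
Op 3: add_edge(A, D). Edges now: 3
Op 4: add_edge(B, C). Edges now: 4
Op 5: add_edge(D, C). Edges now: 5
Compute levels (Kahn BFS):
  sources (in-degree 0): B
  process B: level=0
    B->A: in-degree(A)=0, level(A)=1, enqueue
    B->C: in-degree(C)=1, level(C)>=1
    B->D: in-degree(D)=1, level(D)>=1
  process A: level=1
    A->D: in-degree(D)=0, level(D)=2, enqueue
  process D: level=2
    D->C: in-degree(C)=0, level(C)=3, enqueue
  process C: level=3
All levels: A:1, B:0, C:3, D:2

Answer: A:1, B:0, C:3, D:2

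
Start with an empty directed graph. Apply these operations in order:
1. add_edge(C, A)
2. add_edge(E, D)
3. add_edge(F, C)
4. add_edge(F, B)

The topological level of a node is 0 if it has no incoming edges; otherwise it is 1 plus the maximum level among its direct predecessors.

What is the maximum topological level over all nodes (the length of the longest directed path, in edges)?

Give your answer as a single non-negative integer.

Answer: 2

Derivation:
Op 1: add_edge(C, A). Edges now: 1
Op 2: add_edge(E, D). Edges now: 2
Op 3: add_edge(F, C). Edges now: 3
Op 4: add_edge(F, B). Edges now: 4
Compute levels (Kahn BFS):
  sources (in-degree 0): E, F
  process E: level=0
    E->D: in-degree(D)=0, level(D)=1, enqueue
  process F: level=0
    F->B: in-degree(B)=0, level(B)=1, enqueue
    F->C: in-degree(C)=0, level(C)=1, enqueue
  process D: level=1
  process B: level=1
  process C: level=1
    C->A: in-degree(A)=0, level(A)=2, enqueue
  process A: level=2
All levels: A:2, B:1, C:1, D:1, E:0, F:0
max level = 2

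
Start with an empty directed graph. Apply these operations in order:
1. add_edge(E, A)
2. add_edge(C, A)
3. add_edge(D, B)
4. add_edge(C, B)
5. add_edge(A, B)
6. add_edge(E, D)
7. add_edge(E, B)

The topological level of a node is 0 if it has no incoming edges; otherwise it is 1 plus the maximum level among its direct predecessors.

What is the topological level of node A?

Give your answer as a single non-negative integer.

Op 1: add_edge(E, A). Edges now: 1
Op 2: add_edge(C, A). Edges now: 2
Op 3: add_edge(D, B). Edges now: 3
Op 4: add_edge(C, B). Edges now: 4
Op 5: add_edge(A, B). Edges now: 5
Op 6: add_edge(E, D). Edges now: 6
Op 7: add_edge(E, B). Edges now: 7
Compute levels (Kahn BFS):
  sources (in-degree 0): C, E
  process C: level=0
    C->A: in-degree(A)=1, level(A)>=1
    C->B: in-degree(B)=3, level(B)>=1
  process E: level=0
    E->A: in-degree(A)=0, level(A)=1, enqueue
    E->B: in-degree(B)=2, level(B)>=1
    E->D: in-degree(D)=0, level(D)=1, enqueue
  process A: level=1
    A->B: in-degree(B)=1, level(B)>=2
  process D: level=1
    D->B: in-degree(B)=0, level(B)=2, enqueue
  process B: level=2
All levels: A:1, B:2, C:0, D:1, E:0
level(A) = 1

Answer: 1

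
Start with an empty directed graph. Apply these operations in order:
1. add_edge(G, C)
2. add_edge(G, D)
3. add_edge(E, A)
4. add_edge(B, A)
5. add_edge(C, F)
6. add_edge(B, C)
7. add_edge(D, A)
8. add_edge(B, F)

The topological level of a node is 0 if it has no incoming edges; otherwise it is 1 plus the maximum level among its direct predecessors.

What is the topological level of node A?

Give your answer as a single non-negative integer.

Op 1: add_edge(G, C). Edges now: 1
Op 2: add_edge(G, D). Edges now: 2
Op 3: add_edge(E, A). Edges now: 3
Op 4: add_edge(B, A). Edges now: 4
Op 5: add_edge(C, F). Edges now: 5
Op 6: add_edge(B, C). Edges now: 6
Op 7: add_edge(D, A). Edges now: 7
Op 8: add_edge(B, F). Edges now: 8
Compute levels (Kahn BFS):
  sources (in-degree 0): B, E, G
  process B: level=0
    B->A: in-degree(A)=2, level(A)>=1
    B->C: in-degree(C)=1, level(C)>=1
    B->F: in-degree(F)=1, level(F)>=1
  process E: level=0
    E->A: in-degree(A)=1, level(A)>=1
  process G: level=0
    G->C: in-degree(C)=0, level(C)=1, enqueue
    G->D: in-degree(D)=0, level(D)=1, enqueue
  process C: level=1
    C->F: in-degree(F)=0, level(F)=2, enqueue
  process D: level=1
    D->A: in-degree(A)=0, level(A)=2, enqueue
  process F: level=2
  process A: level=2
All levels: A:2, B:0, C:1, D:1, E:0, F:2, G:0
level(A) = 2

Answer: 2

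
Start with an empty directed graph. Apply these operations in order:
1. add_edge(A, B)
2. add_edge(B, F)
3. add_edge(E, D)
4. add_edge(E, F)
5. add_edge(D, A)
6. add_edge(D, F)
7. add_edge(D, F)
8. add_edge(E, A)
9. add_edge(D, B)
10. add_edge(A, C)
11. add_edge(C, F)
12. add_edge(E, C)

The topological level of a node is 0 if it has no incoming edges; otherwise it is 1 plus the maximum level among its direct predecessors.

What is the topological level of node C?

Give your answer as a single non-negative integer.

Answer: 3

Derivation:
Op 1: add_edge(A, B). Edges now: 1
Op 2: add_edge(B, F). Edges now: 2
Op 3: add_edge(E, D). Edges now: 3
Op 4: add_edge(E, F). Edges now: 4
Op 5: add_edge(D, A). Edges now: 5
Op 6: add_edge(D, F). Edges now: 6
Op 7: add_edge(D, F) (duplicate, no change). Edges now: 6
Op 8: add_edge(E, A). Edges now: 7
Op 9: add_edge(D, B). Edges now: 8
Op 10: add_edge(A, C). Edges now: 9
Op 11: add_edge(C, F). Edges now: 10
Op 12: add_edge(E, C). Edges now: 11
Compute levels (Kahn BFS):
  sources (in-degree 0): E
  process E: level=0
    E->A: in-degree(A)=1, level(A)>=1
    E->C: in-degree(C)=1, level(C)>=1
    E->D: in-degree(D)=0, level(D)=1, enqueue
    E->F: in-degree(F)=3, level(F)>=1
  process D: level=1
    D->A: in-degree(A)=0, level(A)=2, enqueue
    D->B: in-degree(B)=1, level(B)>=2
    D->F: in-degree(F)=2, level(F)>=2
  process A: level=2
    A->B: in-degree(B)=0, level(B)=3, enqueue
    A->C: in-degree(C)=0, level(C)=3, enqueue
  process B: level=3
    B->F: in-degree(F)=1, level(F)>=4
  process C: level=3
    C->F: in-degree(F)=0, level(F)=4, enqueue
  process F: level=4
All levels: A:2, B:3, C:3, D:1, E:0, F:4
level(C) = 3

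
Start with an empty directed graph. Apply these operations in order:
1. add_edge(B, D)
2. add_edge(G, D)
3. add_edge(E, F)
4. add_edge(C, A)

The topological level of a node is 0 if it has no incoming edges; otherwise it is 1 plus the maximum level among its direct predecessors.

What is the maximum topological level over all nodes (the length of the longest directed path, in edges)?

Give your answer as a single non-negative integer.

Op 1: add_edge(B, D). Edges now: 1
Op 2: add_edge(G, D). Edges now: 2
Op 3: add_edge(E, F). Edges now: 3
Op 4: add_edge(C, A). Edges now: 4
Compute levels (Kahn BFS):
  sources (in-degree 0): B, C, E, G
  process B: level=0
    B->D: in-degree(D)=1, level(D)>=1
  process C: level=0
    C->A: in-degree(A)=0, level(A)=1, enqueue
  process E: level=0
    E->F: in-degree(F)=0, level(F)=1, enqueue
  process G: level=0
    G->D: in-degree(D)=0, level(D)=1, enqueue
  process A: level=1
  process F: level=1
  process D: level=1
All levels: A:1, B:0, C:0, D:1, E:0, F:1, G:0
max level = 1

Answer: 1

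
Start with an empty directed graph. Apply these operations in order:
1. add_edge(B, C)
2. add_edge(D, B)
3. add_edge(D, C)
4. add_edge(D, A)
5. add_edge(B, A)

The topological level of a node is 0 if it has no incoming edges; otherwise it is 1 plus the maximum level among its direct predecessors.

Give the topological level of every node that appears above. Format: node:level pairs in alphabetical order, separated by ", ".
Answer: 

Answer: A:2, B:1, C:2, D:0

Derivation:
Op 1: add_edge(B, C). Edges now: 1
Op 2: add_edge(D, B). Edges now: 2
Op 3: add_edge(D, C). Edges now: 3
Op 4: add_edge(D, A). Edges now: 4
Op 5: add_edge(B, A). Edges now: 5
Compute levels (Kahn BFS):
  sources (in-degree 0): D
  process D: level=0
    D->A: in-degree(A)=1, level(A)>=1
    D->B: in-degree(B)=0, level(B)=1, enqueue
    D->C: in-degree(C)=1, level(C)>=1
  process B: level=1
    B->A: in-degree(A)=0, level(A)=2, enqueue
    B->C: in-degree(C)=0, level(C)=2, enqueue
  process A: level=2
  process C: level=2
All levels: A:2, B:1, C:2, D:0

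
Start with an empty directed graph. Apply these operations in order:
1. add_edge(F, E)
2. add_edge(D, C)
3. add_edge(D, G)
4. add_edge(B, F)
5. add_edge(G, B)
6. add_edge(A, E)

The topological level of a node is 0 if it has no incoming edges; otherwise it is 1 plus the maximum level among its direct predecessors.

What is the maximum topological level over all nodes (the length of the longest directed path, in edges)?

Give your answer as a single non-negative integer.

Op 1: add_edge(F, E). Edges now: 1
Op 2: add_edge(D, C). Edges now: 2
Op 3: add_edge(D, G). Edges now: 3
Op 4: add_edge(B, F). Edges now: 4
Op 5: add_edge(G, B). Edges now: 5
Op 6: add_edge(A, E). Edges now: 6
Compute levels (Kahn BFS):
  sources (in-degree 0): A, D
  process A: level=0
    A->E: in-degree(E)=1, level(E)>=1
  process D: level=0
    D->C: in-degree(C)=0, level(C)=1, enqueue
    D->G: in-degree(G)=0, level(G)=1, enqueue
  process C: level=1
  process G: level=1
    G->B: in-degree(B)=0, level(B)=2, enqueue
  process B: level=2
    B->F: in-degree(F)=0, level(F)=3, enqueue
  process F: level=3
    F->E: in-degree(E)=0, level(E)=4, enqueue
  process E: level=4
All levels: A:0, B:2, C:1, D:0, E:4, F:3, G:1
max level = 4

Answer: 4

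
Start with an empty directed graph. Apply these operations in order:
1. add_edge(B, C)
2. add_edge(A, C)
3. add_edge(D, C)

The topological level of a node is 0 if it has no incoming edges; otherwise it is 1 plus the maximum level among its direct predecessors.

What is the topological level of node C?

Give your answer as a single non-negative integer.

Answer: 1

Derivation:
Op 1: add_edge(B, C). Edges now: 1
Op 2: add_edge(A, C). Edges now: 2
Op 3: add_edge(D, C). Edges now: 3
Compute levels (Kahn BFS):
  sources (in-degree 0): A, B, D
  process A: level=0
    A->C: in-degree(C)=2, level(C)>=1
  process B: level=0
    B->C: in-degree(C)=1, level(C)>=1
  process D: level=0
    D->C: in-degree(C)=0, level(C)=1, enqueue
  process C: level=1
All levels: A:0, B:0, C:1, D:0
level(C) = 1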